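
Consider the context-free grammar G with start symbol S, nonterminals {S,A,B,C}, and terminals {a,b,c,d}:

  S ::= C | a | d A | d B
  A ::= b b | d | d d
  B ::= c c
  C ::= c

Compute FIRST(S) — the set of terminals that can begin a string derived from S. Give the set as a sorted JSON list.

Compute FIRST by fixpoint:
[1]
  A via A→b b: +{b}
  A via A→d: +{d}
  B via B→c c: +{c}
  C via C→c: +{c}
  S via S→C: +{c}
  S via S→a: +{a}
  S via S→d A: +{d}
  FIRST[S]={a,c,d}  FIRST[A]={b,d}  FIRST[B]={c}  FIRST[C]={c}
[2] done
  FIRST[S]={a,c,d}  FIRST[A]={b,d}  FIRST[B]={c}  FIRST[C]={c}

FIRST(S) = ["a", "c", "d"]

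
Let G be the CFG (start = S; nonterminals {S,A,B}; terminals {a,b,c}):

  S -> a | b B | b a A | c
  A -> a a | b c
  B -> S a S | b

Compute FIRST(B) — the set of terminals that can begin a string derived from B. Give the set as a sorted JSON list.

FIRST sets, iterate to fixpoint:
iter 1:
  A via A→a a: +{a}
  A via A→b c: +{b}
  B via B→b: +{b}
  S via S→a: +{a}
  S via S→b B: +{b}
  S via S→c: +{c}
  S: {a,b,c}  A: {a,b}  B: {b}
iter 2:
  B via B→S a S: +{a,c}
  S: {a,b,c}  A: {a,b}  B: {a,b,c}
iter 3: done
  S: {a,b,c}  A: {a,b}  B: {a,b,c}

FIRST(B) = ["a", "b", "c"]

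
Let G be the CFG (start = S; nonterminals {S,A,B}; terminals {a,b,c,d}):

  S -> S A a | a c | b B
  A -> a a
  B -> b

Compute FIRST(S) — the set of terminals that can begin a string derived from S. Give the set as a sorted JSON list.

FIRST sets, iterate to fixpoint:
round 1:
  A via A→a a: +{a}
  B via B→b: +{b}
  S via S→a c: +{a}
  S via S→b B: +{b}
  FIRST(S)={a,b}  FIRST(A)={a}  FIRST(B)={b}
round 2: (stable)
  FIRST(S)={a,b}  FIRST(A)={a}  FIRST(B)={b}

FIRST(S) = ["a", "b"]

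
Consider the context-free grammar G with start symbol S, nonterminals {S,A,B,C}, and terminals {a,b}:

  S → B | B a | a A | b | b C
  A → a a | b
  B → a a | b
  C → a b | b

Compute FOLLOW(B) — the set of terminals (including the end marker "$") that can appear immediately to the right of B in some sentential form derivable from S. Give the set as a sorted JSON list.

Compute FIRST by fixpoint:
iter 1:
  A via A→a a: +{a}
  A via A→b: +{b}
  B via B→a a: +{a}
  B via B→b: +{b}
  C via C→a b: +{a}
  C via C→b: +{b}
  S via S→B: +{a,b}
  FIRST[S]={a,b}  FIRST[A]={a,b}  FIRST[B]={a,b}  FIRST[C]={a,b}
iter 2: (stable)
  FIRST[S]={a,b}  FIRST[A]={a,b}  FIRST[B]={a,b}  FIRST[C]={a,b}

Compute FOLLOW by fixpoint:
FOLLOW(S) := {$}
pass 1:
  S→B: FOLLOW(B) ⊇ FOLLOW(S) ⊇ {$}; new: +{$}
  S→B a: FOLLOW(B) ⊇ FIRST(a) = {a}; new: +{a}
  S→a A: FOLLOW(A) ⊇ FOLLOW(S) ⊇ {$}; new: +{$}
  S→b C: FOLLOW(C) ⊇ FOLLOW(S) ⊇ {$}; new: +{$}
  FOLLOW[S]={$}  FOLLOW[A]={$}  FOLLOW[B]={$,a}  FOLLOW[C]={$}
pass 2: done
  FOLLOW[S]={$}  FOLLOW[A]={$}  FOLLOW[B]={$,a}  FOLLOW[C]={$}

FOLLOW(B) = ["$", "a"]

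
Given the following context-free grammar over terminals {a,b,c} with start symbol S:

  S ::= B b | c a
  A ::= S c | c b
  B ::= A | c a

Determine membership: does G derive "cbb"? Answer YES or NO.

Convert to CNF:
  S -> B T1 | T0 T2
  A -> S T0 | T0 T1
  B -> S T0 | T0 T1 | T0 T2
  T0 -> c
  T1 -> b
  T2 -> a

Fill CYK table bottom-up:
  [0..0]={T0}  "c"  orig:{}
  [1..1]={T1}  "b"  orig:{}
  [2..2]={T1}  "b"  orig:{}
  [0..1]={A,B}  "cb"
  [1..2]=∅  "bb"
  [0..2]={S}  "cbb"

S ∈ T[0,2] ⇒ YES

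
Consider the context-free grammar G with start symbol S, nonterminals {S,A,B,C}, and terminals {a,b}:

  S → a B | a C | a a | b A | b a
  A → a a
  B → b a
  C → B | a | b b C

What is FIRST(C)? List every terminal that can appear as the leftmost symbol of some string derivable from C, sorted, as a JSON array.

FIRST iteration:
pass 1:
  A via A→a a: +{a}
  B via B→b a: +{b}
  C via C→B: +{b}
  C via C→a: +{a}
  S via S→a B: +{a}
  S via S→b A: +{b}
  FIRST(S)={a,b}  FIRST(A)={a}  FIRST(B)={b}  FIRST(C)={a,b}
pass 2: done
  FIRST(S)={a,b}  FIRST(A)={a}  FIRST(B)={b}  FIRST(C)={a,b}

FIRST(C) = ["a", "b"]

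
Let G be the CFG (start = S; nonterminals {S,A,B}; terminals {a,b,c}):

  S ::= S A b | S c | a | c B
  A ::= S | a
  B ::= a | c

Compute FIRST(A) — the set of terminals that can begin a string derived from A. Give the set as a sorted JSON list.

FIRST iteration:
pass 1:
  A via A→a: +{a}
  B via B→a: +{a}
  B via B→c: +{c}
  S via S→a: +{a}
  S via S→c B: +{c}
  FIRST[S]={a,c}  FIRST[A]={a}  FIRST[B]={a,c}
pass 2:
  A via A→S: +{c}
  FIRST[S]={a,c}  FIRST[A]={a,c}  FIRST[B]={a,c}
pass 3: (stable)
  FIRST[S]={a,c}  FIRST[A]={a,c}  FIRST[B]={a,c}

FIRST(A) = ["a", "c"]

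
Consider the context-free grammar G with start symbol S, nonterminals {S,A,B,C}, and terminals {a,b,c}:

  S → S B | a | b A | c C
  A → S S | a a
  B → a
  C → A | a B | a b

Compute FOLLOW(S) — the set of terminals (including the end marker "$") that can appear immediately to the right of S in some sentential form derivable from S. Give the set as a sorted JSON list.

FIRST sets, iterate to fixpoint:
round 1:
  A via A→a a: +{a}
  B via B→a: +{a}
  C via C→A: +{a}
  S via S→a: +{a}
  S via S→b A: +{b}
  S via S→c C: +{c}
  FIRST(S)={a,b,c}  FIRST(A)={a}  FIRST(B)={a}  FIRST(C)={a}
round 2:
  A via A→S S: +{b,c}
  C via C→A: +{b,c}
  FIRST(S)={a,b,c}  FIRST(A)={a,b,c}  FIRST(B)={a}  FIRST(C)={a,b,c}
round 3: (no change)
  FIRST(S)={a,b,c}  FIRST(A)={a,b,c}  FIRST(B)={a}  FIRST(C)={a,b,c}

FOLLOW sets:
seed FOLLOW(S) with $
round 1:
  A→S S: FOLLOW(S) ⊇ FIRST(S) = {a,b,c}; new: +{a,b,c}
  S→S B: FOLLOW(B) ⊇ FOLLOW(S) ⊇ {$,a,b,c}; new: +{$,a,b,c}
  S→b A: FOLLOW(A) ⊇ FOLLOW(S) ⊇ {$,a,b,c}; new: +{$,a,b,c}
  S→c C: FOLLOW(C) ⊇ FOLLOW(S) ⊇ {$,a,b,c}; new: +{$,a,b,c}
  FOLLOW(S)={$,a,b,c}  FOLLOW(A)={$,a,b,c}  FOLLOW(B)={$,a,b,c}  FOLLOW(C)={$,a,b,c}
round 2: — fixpoint
  FOLLOW(S)={$,a,b,c}  FOLLOW(A)={$,a,b,c}  FOLLOW(B)={$,a,b,c}  FOLLOW(C)={$,a,b,c}

FOLLOW(S) = ["$", "a", "b", "c"]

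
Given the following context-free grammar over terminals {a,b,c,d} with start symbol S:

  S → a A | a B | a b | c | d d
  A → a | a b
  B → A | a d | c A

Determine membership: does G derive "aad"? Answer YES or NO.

CNF form of G:
  S -> T0 A | T0 B | T0 T1 | T2 T2 | c
  A -> T0 T1 | a
  B -> T0 T1 | T0 T2 | T3 A | a
  T0 -> a
  T1 -> b
  T2 -> d
  T3 -> c

Fill CYK table bottom-up:
  cell(0,0) a: {A,B,T0}  orig:{A,B}
  cell(1,1) a: {A,B,T0}  orig:{A,B}
  cell(2,2) d: {T2}  orig:{}
  cell(0,1) aa: {S}
  cell(1,2) ad: {B}
  cell(0,2) aad: {S}

S ∈ T[0,2] ⇒ YES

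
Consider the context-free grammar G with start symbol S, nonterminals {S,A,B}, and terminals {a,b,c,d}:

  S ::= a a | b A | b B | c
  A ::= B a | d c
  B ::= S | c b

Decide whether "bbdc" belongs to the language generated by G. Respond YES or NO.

CNF form of G:
  S -> T0 T0 | T3 A | T3 B | c
  A -> B T0 | T1 T2
  B -> T0 T0 | T2 T3 | T3 A | T3 B | c
  T0 -> a
  T1 -> d
  T2 -> c
  T3 -> b

CYK fill:
  [0..0]={T3}  "b"  orig:{}
  [1..1]={T3}  "b"  orig:{}
  [2..2]={T1}  "d"  orig:{}
  [3..3]={B,S,T2}  "c"  orig:{B,S}
  [0..1]=∅  "bb"
  [1..2]=∅  "bd"
  [2..3]={A}  "dc"
  [0..2]=∅  "bbd"
  [1..3]={B,S}  "bdc"
  [0..3]={B,S}  "bbdc"

S ∈ T[0,3] ⇒ YES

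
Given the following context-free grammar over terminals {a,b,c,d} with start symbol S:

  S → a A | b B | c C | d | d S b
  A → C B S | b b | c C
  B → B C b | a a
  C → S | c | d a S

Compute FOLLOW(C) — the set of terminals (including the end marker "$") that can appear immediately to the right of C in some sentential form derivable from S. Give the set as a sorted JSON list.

FIRST sets, iterate to fixpoint:
round 1:
  A via A→b b: +{b}
  A via A→c C: +{c}
  B via B→a a: +{a}
  C via C→c: +{c}
  C via C→d a S: +{d}
  S via S→a A: +{a}
  S via S→b B: +{b}
  S via S→c C: +{c}
  S via S→d: +{d}
  FIRST(S)={a,b,c,d}  FIRST(A)={b,c}  FIRST(B)={a}  FIRST(C)={c,d}
round 2:
  A via A→C B S: +{d}
  C via C→S: +{a,b}
  FIRST(S)={a,b,c,d}  FIRST(A)={b,c,d}  FIRST(B)={a}  FIRST(C)={a,b,c,d}
round 3:
  A via A→C B S: +{a}
  FIRST(S)={a,b,c,d}  FIRST(A)={a,b,c,d}  FIRST(B)={a}  FIRST(C)={a,b,c,d}
round 4: (no change)
  FIRST(S)={a,b,c,d}  FIRST(A)={a,b,c,d}  FIRST(B)={a}  FIRST(C)={a,b,c,d}

FOLLOW iteration:
initialize: $ ∈ FOLLOW(S)
round 1:
  A→C B S: FOLLOW(C) ⊇ FIRST(B) = {a}; new: +{a}
  A→C B S: FOLLOW(B) ⊇ FIRST(S) = {a,b,c,d}; new: +{a,b,c,d}
  B→B C b: FOLLOW(C) ⊇ FIRST(b) = {b}; new: +{b}
  C→S: FOLLOW(S) ⊇ FOLLOW(C) ⊇ {a,b}; new: +{a,b}
  S→a A: FOLLOW(A) ⊇ FOLLOW(S) ⊇ {$,a,b}; new: +{$,a,b}
  S→b B: FOLLOW(B) ⊇ FOLLOW(S) ⊇ {$,a,b}; new: +{$}
  S→c C: FOLLOW(C) ⊇ FOLLOW(S) ⊇ {$,a,b}; new: +{$}
  FOLLOW[S]={$,a,b}  FOLLOW[A]={$,a,b}  FOLLOW[B]={$,a,b,c,d}  FOLLOW[C]={$,a,b}
round 2: done
  FOLLOW[S]={$,a,b}  FOLLOW[A]={$,a,b}  FOLLOW[B]={$,a,b,c,d}  FOLLOW[C]={$,a,b}

FOLLOW(C) = ["$", "a", "b"]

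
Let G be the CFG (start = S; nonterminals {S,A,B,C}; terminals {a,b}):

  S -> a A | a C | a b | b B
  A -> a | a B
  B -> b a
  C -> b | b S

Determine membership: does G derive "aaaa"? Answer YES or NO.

Convert to CNF:
  S -> T0 A | T0 C | T0 T1 | T1 B
  A -> T0 B | a
  B -> T1 T0
  C -> T1 S | b
  T0 -> a
  T1 -> b

CYK table (by increasing span):
  T[0,0] 'a' = {A,T0}  orig:{A}
  T[1,1] 'a' = {A,T0}  orig:{A}
  T[2,2] 'a' = {A,T0}  orig:{A}
  T[3,3] 'a' = {A,T0}  orig:{A}
  T[0,1] 'aa' = {S}
  T[1,2] 'aa' = {S}
  T[2,3] 'aa' = {S}
  T[0,2] 'aaa' = ∅
  T[1,3] 'aaa' = ∅
  T[0,3] 'aaaa' = ∅

S ∉ T[0,3] ⇒ NO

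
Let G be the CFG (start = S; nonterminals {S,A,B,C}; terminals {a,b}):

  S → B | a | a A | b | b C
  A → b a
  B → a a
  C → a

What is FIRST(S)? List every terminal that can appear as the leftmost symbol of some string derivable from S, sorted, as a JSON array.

FIRST sets, iterate to fixpoint:
[1]
  A via A→b a: +{b}
  B via B→a a: +{a}
  C via C→a: +{a}
  S via S→B: +{a}
  S via S→b: +{b}
  FIRST[S]={a,b}  FIRST[A]={b}  FIRST[B]={a}  FIRST[C]={a}
[2] done
  FIRST[S]={a,b}  FIRST[A]={b}  FIRST[B]={a}  FIRST[C]={a}

FIRST(S) = ["a", "b"]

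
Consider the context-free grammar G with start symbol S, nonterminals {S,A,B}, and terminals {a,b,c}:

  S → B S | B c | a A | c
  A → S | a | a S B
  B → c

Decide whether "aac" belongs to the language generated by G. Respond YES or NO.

Convert to CNF:
  S -> B S | B T0 | T1 A | c
  A -> B S | B T0 | T1 A | T1 X2 | a | c
  B -> c
  T0 -> c
  T1 -> a
  X2 -> S B

CYK fill:
  T[0,0] 'a' = {A,T1}  orig:{A}
  T[1,1] 'a' = {A,T1}  orig:{A}
  T[2,2] 'c' = {A,B,S,T0}  orig:{A,B,S}
  T[0,1] 'aa' = {A,S}
  T[1,2] 'ac' = {A,S}
  T[0,2] 'aac' = {A,S,X2}  orig:{A,S}

S ∈ T[0,2] ⇒ YES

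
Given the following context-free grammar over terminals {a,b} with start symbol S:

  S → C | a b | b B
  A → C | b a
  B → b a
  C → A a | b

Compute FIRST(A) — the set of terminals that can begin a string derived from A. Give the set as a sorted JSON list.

FIRST iteration:
round 1:
  A via A→b a: +{b}
  B via B→b a: +{b}
  C via C→A a: +{b}
  S via S→C: +{b}
  S via S→a b: +{a}
  S: {a,b}  A: {b}  B: {b}  C: {b}
round 2: (stable)
  S: {a,b}  A: {b}  B: {b}  C: {b}

FIRST(A) = ["b"]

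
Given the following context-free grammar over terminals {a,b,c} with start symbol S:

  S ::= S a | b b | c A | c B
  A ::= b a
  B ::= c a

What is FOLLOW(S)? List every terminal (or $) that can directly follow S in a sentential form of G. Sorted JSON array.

FIRST iteration:
round 1:
  A via A→b a: +{b}
  B via B→c a: +{c}
  S via S→b b: +{b}
  S via S→c A: +{c}
  FIRST[S]={b,c}  FIRST[A]={b}  FIRST[B]={c}
round 2: (no change)
  FIRST[S]={b,c}  FIRST[A]={b}  FIRST[B]={c}

Compute FOLLOW by fixpoint:
FOLLOW(S) := {$}
round 1:
  S→S a: FOLLOW(S) ⊇ FIRST(a) = {a}; new: +{a}
  S→c A: FOLLOW(A) ⊇ FOLLOW(S) ⊇ {$,a}; new: +{$,a}
  S→c B: FOLLOW(B) ⊇ FOLLOW(S) ⊇ {$,a}; new: +{$,a}
  S: {$,a}  A: {$,a}  B: {$,a}
round 2: done
  S: {$,a}  A: {$,a}  B: {$,a}

FOLLOW(S) = ["$", "a"]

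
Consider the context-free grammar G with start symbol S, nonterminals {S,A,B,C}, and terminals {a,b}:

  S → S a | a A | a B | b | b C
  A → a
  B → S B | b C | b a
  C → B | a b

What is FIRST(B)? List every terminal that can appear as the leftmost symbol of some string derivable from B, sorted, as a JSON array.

Compute FIRST by fixpoint:
iter 1:
  A via A→a: +{a}
  B via B→b C: +{b}
  C via C→B: +{b}
  C via C→a b: +{a}
  S via S→a A: +{a}
  S via S→b: +{b}
  FIRST(S)={a,b}  FIRST(A)={a}  FIRST(B)={b}  FIRST(C)={a,b}
iter 2:
  B via B→S B: +{a}
  FIRST(S)={a,b}  FIRST(A)={a}  FIRST(B)={a,b}  FIRST(C)={a,b}
iter 3: — fixpoint
  FIRST(S)={a,b}  FIRST(A)={a}  FIRST(B)={a,b}  FIRST(C)={a,b}

FIRST(B) = ["a", "b"]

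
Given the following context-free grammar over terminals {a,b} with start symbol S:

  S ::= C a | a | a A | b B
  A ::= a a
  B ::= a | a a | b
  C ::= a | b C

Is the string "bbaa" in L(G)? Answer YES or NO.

CNF form of G:
  S -> C T0 | T0 A | T1 B | a
  A -> T0 T0
  B -> T0 T0 | a | b
  C -> T1 C | a
  T0 -> a
  T1 -> b

CYK fill:
  [0..0]={B,T1}  "b"  orig:{B}
  [1..1]={B,T1}  "b"  orig:{B}
  [2..2]={B,C,S,T0}  "a"  orig:{B,C,S}
  [3..3]={B,C,S,T0}  "a"  orig:{B,C,S}
  [0..1]={S}  "bb"
  [1..2]={C,S}  "ba"
  [2..3]={A,B,S}  "aa"
  [0..2]={C}  "bba"
  [1..3]={S}  "baa"
  [0..3]={S}  "bbaa"

S ∈ T[0,3] ⇒ YES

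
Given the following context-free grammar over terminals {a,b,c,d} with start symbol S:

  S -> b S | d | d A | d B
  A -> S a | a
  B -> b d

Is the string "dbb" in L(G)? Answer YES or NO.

Convert to CNF:
  S -> T1 S | T2 A | T2 B | d
  A -> S T0 | a
  B -> T1 T2
  T0 -> a
  T1 -> b
  T2 -> d

Fill CYK table bottom-up:
  [0..0]={S,T2}  "d"  orig:{S}
  [1..1]={T1}  "b"  orig:{}
  [2..2]={T1}  "b"  orig:{}
  [0..1]=∅  "db"
  [1..2]=∅  "bb"
  [0..2]=∅  "dbb"

S ∉ T[0,2] ⇒ NO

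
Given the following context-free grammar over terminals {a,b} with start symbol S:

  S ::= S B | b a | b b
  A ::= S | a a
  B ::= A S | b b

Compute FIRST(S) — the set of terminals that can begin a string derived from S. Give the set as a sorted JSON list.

FIRST iteration:
[1]
  A via A→a a: +{a}
  B via B→A S: +{a}
  B via B→b b: +{b}
  S via S→b a: +{b}
  FIRST[S]={b}  FIRST[A]={a}  FIRST[B]={a,b}
[2]
  A via A→S: +{b}
  FIRST[S]={b}  FIRST[A]={a,b}  FIRST[B]={a,b}
[3] done
  FIRST[S]={b}  FIRST[A]={a,b}  FIRST[B]={a,b}

FIRST(S) = ["b"]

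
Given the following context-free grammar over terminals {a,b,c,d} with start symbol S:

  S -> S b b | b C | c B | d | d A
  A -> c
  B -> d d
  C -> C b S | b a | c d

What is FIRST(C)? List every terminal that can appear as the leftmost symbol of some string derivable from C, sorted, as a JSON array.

Compute FIRST by fixpoint:
pass 1:
  A via A→c: +{c}
  B via B→d d: +{d}
  C via C→b a: +{b}
  C via C→c d: +{c}
  S via S→b C: +{b}
  S via S→c B: +{c}
  S via S→d: +{d}
  S: {b,c,d}  A: {c}  B: {d}  C: {b,c}
pass 2: done
  S: {b,c,d}  A: {c}  B: {d}  C: {b,c}

FIRST(C) = ["b", "c"]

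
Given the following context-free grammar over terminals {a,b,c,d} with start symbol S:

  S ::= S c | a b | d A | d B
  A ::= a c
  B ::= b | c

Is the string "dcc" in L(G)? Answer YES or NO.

Convert to CNF:
  S -> S T1 | T0 T2 | T3 A | T3 B
  A -> T0 T1
  B -> b | c
  T0 -> a
  T1 -> c
  T2 -> b
  T3 -> d

CYK table (by increasing span):
  cell(0,0) d: {T3}  orig:{}
  cell(1,1) c: {B,T1}  orig:{B}
  cell(2,2) c: {B,T1}  orig:{B}
  cell(0,1) dc: {S}
  cell(1,2) cc: ∅
  cell(0,2) dcc: {S}

S ∈ T[0,2] ⇒ YES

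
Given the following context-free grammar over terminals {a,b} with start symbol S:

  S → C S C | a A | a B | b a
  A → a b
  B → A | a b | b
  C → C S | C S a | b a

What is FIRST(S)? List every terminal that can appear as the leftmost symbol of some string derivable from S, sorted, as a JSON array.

FIRST iteration:
pass 1:
  A via A→a b: +{a}
  B via B→A: +{a}
  B via B→b: +{b}
  C via C→b a: +{b}
  S via S→C S C: +{b}
  S via S→a A: +{a}
  FIRST[S]={a,b}  FIRST[A]={a}  FIRST[B]={a,b}  FIRST[C]={b}
pass 2: done
  FIRST[S]={a,b}  FIRST[A]={a}  FIRST[B]={a,b}  FIRST[C]={b}

FIRST(S) = ["a", "b"]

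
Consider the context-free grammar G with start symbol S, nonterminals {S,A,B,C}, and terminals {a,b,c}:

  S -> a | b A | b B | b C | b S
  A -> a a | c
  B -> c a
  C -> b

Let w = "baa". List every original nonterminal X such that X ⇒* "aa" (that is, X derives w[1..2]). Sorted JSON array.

Convert to CNF:
  S -> T2 A | T2 B | T2 C | T2 S | a
  A -> T0 T0 | c
  B -> T1 T0
  C -> b
  T0 -> a
  T1 -> c
  T2 -> b

CYK fill — only the sub-triangle for w[1..2]:
  T[1,1] 'a' = {S,T0}  orig:{S}
  T[2,2] 'a' = {S,T0}  orig:{S}
  T[1,2] 'aa' = {A}

Original NTs in T[1,2] deriving "aa": ["A"]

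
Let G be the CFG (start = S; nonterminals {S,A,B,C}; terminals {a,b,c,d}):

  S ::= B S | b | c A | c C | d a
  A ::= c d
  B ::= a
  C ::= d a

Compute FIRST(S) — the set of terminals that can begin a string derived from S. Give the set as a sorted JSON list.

Compute FIRST by fixpoint:
[1]
  A via A→c d: +{c}
  B via B→a: +{a}
  C via C→d a: +{d}
  S via S→B S: +{a}
  S via S→b: +{b}
  S via S→c A: +{c}
  S via S→d a: +{d}
  FIRST[S]={a,b,c,d}  FIRST[A]={c}  FIRST[B]={a}  FIRST[C]={d}
[2] (stable)
  FIRST[S]={a,b,c,d}  FIRST[A]={c}  FIRST[B]={a}  FIRST[C]={d}

FIRST(S) = ["a", "b", "c", "d"]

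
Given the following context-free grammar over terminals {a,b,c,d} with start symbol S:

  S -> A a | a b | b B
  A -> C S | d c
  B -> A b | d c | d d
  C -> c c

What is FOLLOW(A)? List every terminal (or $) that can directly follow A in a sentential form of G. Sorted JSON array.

FIRST sets, iterate to fixpoint:
pass 1:
  A via A→d c: +{d}
  B via B→A b: +{d}
  C via C→c c: +{c}
  S via S→A a: +{d}
  S via S→a b: +{a}
  S via S→b B: +{b}
  FIRST(S)={a,b,d}  FIRST(A)={d}  FIRST(B)={d}  FIRST(C)={c}
pass 2:
  A via A→C S: +{c}
  B via B→A b: +{c}
  S via S→A a: +{c}
  FIRST(S)={a,b,c,d}  FIRST(A)={c,d}  FIRST(B)={c,d}  FIRST(C)={c}
pass 3: (stable)
  FIRST(S)={a,b,c,d}  FIRST(A)={c,d}  FIRST(B)={c,d}  FIRST(C)={c}

FOLLOW sets:
seed FOLLOW(S) with $
[1]
  A→C S: FOLLOW(C) ⊇ FIRST(S) = {a,b,c,d}; new: +{a,b,c,d}
  B→A b: FOLLOW(A) ⊇ FIRST(b) = {b}; new: +{b}
  S→A a: FOLLOW(A) ⊇ FIRST(a) = {a}; new: +{a}
  S→b B: FOLLOW(B) ⊇ FOLLOW(S) ⊇ {$}; new: +{$}
  FOLLOW[S]={$}  FOLLOW[A]={a,b}  FOLLOW[B]={$}  FOLLOW[C]={a,b,c,d}
[2]
  A→C S: FOLLOW(S) ⊇ FOLLOW(A) ⊇ {a,b}; new: +{a,b}
  S→b B: FOLLOW(B) ⊇ FOLLOW(S) ⊇ {$,a,b}; new: +{a,b}
  FOLLOW[S]={$,a,b}  FOLLOW[A]={a,b}  FOLLOW[B]={$,a,b}  FOLLOW[C]={a,b,c,d}
[3] — fixpoint
  FOLLOW[S]={$,a,b}  FOLLOW[A]={a,b}  FOLLOW[B]={$,a,b}  FOLLOW[C]={a,b,c,d}

FOLLOW(A) = ["a", "b"]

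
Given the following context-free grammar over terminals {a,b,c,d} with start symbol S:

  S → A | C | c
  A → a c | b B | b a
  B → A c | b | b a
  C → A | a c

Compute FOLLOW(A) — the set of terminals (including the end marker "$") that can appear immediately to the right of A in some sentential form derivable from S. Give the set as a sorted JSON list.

FIRST sets, iterate to fixpoint:
iter 1:
  A via A→a c: +{a}
  A via A→b B: +{b}
  B via B→A c: +{a,b}
  C via C→A: +{a,b}
  S via S→A: +{a,b}
  S via S→c: +{c}
  FIRST(S)={a,b,c}  FIRST(A)={a,b}  FIRST(B)={a,b}  FIRST(C)={a,b}
iter 2: — fixpoint
  FIRST(S)={a,b,c}  FIRST(A)={a,b}  FIRST(B)={a,b}  FIRST(C)={a,b}

Compute FOLLOW by fixpoint:
seed FOLLOW(S) with $
pass 1:
  B→A c: FOLLOW(A) ⊇ FIRST(c) = {c}; new: +{c}
  S→A: FOLLOW(A) ⊇ FOLLOW(S) ⊇ {$}; new: +{$}
  S→C: FOLLOW(C) ⊇ FOLLOW(S) ⊇ {$}; new: +{$}
  FOLLOW(S)={$}  FOLLOW(A)={$,c}  FOLLOW(B)={}  FOLLOW(C)={$}
pass 2:
  A→b B: FOLLOW(B) ⊇ FOLLOW(A) ⊇ {$,c}; new: +{$,c}
  FOLLOW(S)={$}  FOLLOW(A)={$,c}  FOLLOW(B)={$,c}  FOLLOW(C)={$}
pass 3: (no change)
  FOLLOW(S)={$}  FOLLOW(A)={$,c}  FOLLOW(B)={$,c}  FOLLOW(C)={$}

FOLLOW(A) = ["$", "c"]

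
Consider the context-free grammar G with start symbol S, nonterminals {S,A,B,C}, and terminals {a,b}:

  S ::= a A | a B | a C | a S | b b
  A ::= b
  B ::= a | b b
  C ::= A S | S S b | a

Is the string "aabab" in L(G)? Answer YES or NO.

CNF form of G:
  S -> T0 T0 | T1 A | T1 B | T1 C | T1 S
  A -> b
  B -> T0 T0 | a
  C -> A S | S X2 | a
  T0 -> b
  T1 -> a
  X2 -> S T0

Fill CYK table bottom-up:
  cell(0,0) a: {B,C,T1}  orig:{B,C}
  cell(1,1) a: {B,C,T1}  orig:{B,C}
  cell(2,2) b: {A,T0}  orig:{A}
  cell(3,3) a: {B,C,T1}  orig:{B,C}
  cell(4,4) b: {A,T0}  orig:{A}
  cell(0,1) aa: {S}
  cell(1,2) ab: {S}
  cell(2,3) ba: ∅
  cell(3,4) ab: {S}
  cell(0,2) aab: {S,X2}  orig:{S}
  cell(1,3) aba: ∅
  cell(2,4) bab: {C}
  cell(0,3) aaba: ∅
  cell(1,4) abab: {S}
  cell(0,4) aabab: {S}

S ∈ T[0,4] ⇒ YES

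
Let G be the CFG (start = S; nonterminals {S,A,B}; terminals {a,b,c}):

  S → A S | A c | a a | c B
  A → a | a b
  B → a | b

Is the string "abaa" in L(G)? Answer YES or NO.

CNF form of G:
  S -> A S | A T2 | T0 T0 | T2 B
  A -> T0 T1 | a
  B -> a | b
  T0 -> a
  T1 -> b
  T2 -> c

Fill CYK table bottom-up:
  cell(0,0) a: {A,B,T0}  orig:{A,B}
  cell(1,1) b: {B,T1}  orig:{B}
  cell(2,2) a: {A,B,T0}  orig:{A,B}
  cell(3,3) a: {A,B,T0}  orig:{A,B}
  cell(0,1) ab: {A}
  cell(1,2) ba: ∅
  cell(2,3) aa: {S}
  cell(0,2) aba: ∅
  cell(1,3) baa: ∅
  cell(0,3) abaa: {S}

S ∈ T[0,3] ⇒ YES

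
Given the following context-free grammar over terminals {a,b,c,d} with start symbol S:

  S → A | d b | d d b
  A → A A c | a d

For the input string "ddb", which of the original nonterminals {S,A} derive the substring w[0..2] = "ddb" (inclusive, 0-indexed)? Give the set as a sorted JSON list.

CNF form of G:
  S -> A X5 | T1 T2 | T2 T3 | T2 X6
  A -> A X4 | T1 T2
  T0 -> c
  T1 -> a
  T2 -> d
  T3 -> b
  X4 -> A T0
  X5 -> A T0
  X6 -> T2 T3

CYK table (by increasing span) (cells [i..j] with 0 ≤ i ≤ j ≤ 2 only):
  cell(0,0) d: {T2}  orig:{}
  cell(1,1) d: {T2}  orig:{}
  cell(2,2) b: {T3}  orig:{}
  cell(0,1) dd: ∅
  cell(1,2) db: {S,X6}  orig:{S}
  cell(0,2) ddb: {S}

Original NTs in T[0,2] deriving "ddb": ["S"]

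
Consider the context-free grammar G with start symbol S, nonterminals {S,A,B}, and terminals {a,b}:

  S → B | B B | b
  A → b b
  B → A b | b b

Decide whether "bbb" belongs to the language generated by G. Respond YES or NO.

CNF form of G:
  S -> A T0 | B B | T0 T0 | b
  A -> T0 T0
  B -> A T0 | T0 T0
  T0 -> b

CYK table (by increasing span):
  [0..0]={S,T0}  "b"  orig:{S}
  [1..1]={S,T0}  "b"  orig:{S}
  [2..2]={S,T0}  "b"  orig:{S}
  [0..1]={A,B,S}  "bb"
  [1..2]={A,B,S}  "bb"
  [0..2]={B,S}  "bbb"

S ∈ T[0,2] ⇒ YES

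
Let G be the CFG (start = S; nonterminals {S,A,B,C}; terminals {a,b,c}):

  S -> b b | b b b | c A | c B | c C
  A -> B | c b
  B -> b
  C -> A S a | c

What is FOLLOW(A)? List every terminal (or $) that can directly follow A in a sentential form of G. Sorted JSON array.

FIRST sets, iterate to fixpoint:
iter 1:
  A via A→c b: +{c}
  B via B→b: +{b}
  C via C→A S a: +{c}
  S via S→b b: +{b}
  S via S→c A: +{c}
  FIRST[S]={b,c}  FIRST[A]={c}  FIRST[B]={b}  FIRST[C]={c}
iter 2:
  A via A→B: +{b}
  C via C→A S a: +{b}
  FIRST[S]={b,c}  FIRST[A]={b,c}  FIRST[B]={b}  FIRST[C]={b,c}
iter 3: (no change)
  FIRST[S]={b,c}  FIRST[A]={b,c}  FIRST[B]={b}  FIRST[C]={b,c}

FOLLOW sets:
seed FOLLOW(S) with $
[1]
  C→A S a: FOLLOW(A) ⊇ FIRST(S) = {b,c}; new: +{b,c}
  C→A S a: FOLLOW(S) ⊇ FIRST(a) = {a}; new: +{a}
  S→c A: FOLLOW(A) ⊇ FOLLOW(S) ⊇ {$,a}; new: +{$,a}
  S→c B: FOLLOW(B) ⊇ FOLLOW(S) ⊇ {$,a}; new: +{$,a}
  S→c C: FOLLOW(C) ⊇ FOLLOW(S) ⊇ {$,a}; new: +{$,a}
  S: {$,a}  A: {$,a,b,c}  B: {$,a}  C: {$,a}
[2]
  A→B: FOLLOW(B) ⊇ FOLLOW(A) ⊇ {$,a,b,c}; new: +{b,c}
  S: {$,a}  A: {$,a,b,c}  B: {$,a,b,c}  C: {$,a}
[3] done
  S: {$,a}  A: {$,a,b,c}  B: {$,a,b,c}  C: {$,a}

FOLLOW(A) = ["$", "a", "b", "c"]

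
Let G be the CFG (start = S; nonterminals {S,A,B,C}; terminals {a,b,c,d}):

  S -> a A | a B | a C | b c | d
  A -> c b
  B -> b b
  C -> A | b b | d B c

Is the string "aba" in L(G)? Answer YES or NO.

CNF form of G:
  S -> T1 T0 | T3 A | T3 B | T3 C | d
  A -> T0 T1
  B -> T1 T1
  C -> T0 T1 | T1 T1 | T2 X4
  T0 -> c
  T1 -> b
  T2 -> d
  T3 -> a
  X4 -> B T0

CYK fill:
  T[0,0] 'a' = {T3}  orig:{}
  T[1,1] 'b' = {T1}  orig:{}
  T[2,2] 'a' = {T3}  orig:{}
  T[0,1] 'ab' = ∅
  T[1,2] 'ba' = ∅
  T[0,2] 'aba' = ∅

S ∉ T[0,2] ⇒ NO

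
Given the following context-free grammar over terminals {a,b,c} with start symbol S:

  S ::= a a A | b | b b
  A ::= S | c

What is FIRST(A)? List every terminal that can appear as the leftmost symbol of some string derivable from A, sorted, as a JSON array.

FIRST iteration:
round 1:
  A via A→c: +{c}
  S via S→a a A: +{a}
  S via S→b: +{b}
  FIRST(S)={a,b}  FIRST(A)={c}
round 2:
  A via A→S: +{a,b}
  FIRST(S)={a,b}  FIRST(A)={a,b,c}
round 3: done
  FIRST(S)={a,b}  FIRST(A)={a,b,c}

FIRST(A) = ["a", "b", "c"]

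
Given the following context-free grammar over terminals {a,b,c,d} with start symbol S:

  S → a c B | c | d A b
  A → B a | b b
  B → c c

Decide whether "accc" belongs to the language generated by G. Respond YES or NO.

CNF form of G:
  S -> T0 X4 | T3 X5 | c
  A -> B T0 | T1 T1
  B -> T2 T2
  T0 -> a
  T1 -> b
  T2 -> c
  T3 -> d
  X4 -> T2 B
  X5 -> A T1

CYK fill:
  T[0,0] 'a' = {T0}  orig:{}
  T[1,1] 'c' = {S,T2}  orig:{S}
  T[2,2] 'c' = {S,T2}  orig:{S}
  T[3,3] 'c' = {S,T2}  orig:{S}
  T[0,1] 'ac' = ∅
  T[1,2] 'cc' = {B}
  T[2,3] 'cc' = {B}
  T[0,2] 'acc' = ∅
  T[1,3] 'ccc' = {X4}  orig:{}
  T[0,3] 'accc' = {S}

S ∈ T[0,3] ⇒ YES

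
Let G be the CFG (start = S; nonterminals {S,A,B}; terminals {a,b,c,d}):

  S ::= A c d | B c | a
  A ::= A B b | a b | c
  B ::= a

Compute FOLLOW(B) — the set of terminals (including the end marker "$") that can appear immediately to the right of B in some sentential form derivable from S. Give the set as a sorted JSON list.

FIRST sets, iterate to fixpoint:
pass 1:
  A via A→a b: +{a}
  A via A→c: +{c}
  B via B→a: +{a}
  S via S→A c d: +{a,c}
  S: {a,c}  A: {a,c}  B: {a}
pass 2: done
  S: {a,c}  A: {a,c}  B: {a}

FOLLOW iteration:
seed FOLLOW(S) with $
pass 1:
  A→A B b: FOLLOW(A) ⊇ FIRST(B) = {a}; new: +{a}
  A→A B b: FOLLOW(B) ⊇ FIRST(b) = {b}; new: +{b}
  S→A c d: FOLLOW(A) ⊇ FIRST(c) = {c}; new: +{c}
  S→B c: FOLLOW(B) ⊇ FIRST(c) = {c}; new: +{c}
  FOLLOW[S]={$}  FOLLOW[A]={a,c}  FOLLOW[B]={b,c}
pass 2: done
  FOLLOW[S]={$}  FOLLOW[A]={a,c}  FOLLOW[B]={b,c}

FOLLOW(B) = ["b", "c"]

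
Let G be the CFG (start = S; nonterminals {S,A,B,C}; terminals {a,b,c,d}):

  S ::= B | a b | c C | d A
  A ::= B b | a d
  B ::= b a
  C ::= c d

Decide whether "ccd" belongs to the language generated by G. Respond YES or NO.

Convert to CNF:
  S -> T0 T1 | T1 T0 | T2 A | T3 C
  A -> B T0 | T1 T2
  B -> T0 T1
  C -> T3 T2
  T0 -> b
  T1 -> a
  T2 -> d
  T3 -> c

CYK fill:
  T[0,0] 'c' = {T3}  orig:{}
  T[1,1] 'c' = {T3}  orig:{}
  T[2,2] 'd' = {T2}  orig:{}
  T[0,1] 'cc' = ∅
  T[1,2] 'cd' = {C}
  T[0,2] 'ccd' = {S}

S ∈ T[0,2] ⇒ YES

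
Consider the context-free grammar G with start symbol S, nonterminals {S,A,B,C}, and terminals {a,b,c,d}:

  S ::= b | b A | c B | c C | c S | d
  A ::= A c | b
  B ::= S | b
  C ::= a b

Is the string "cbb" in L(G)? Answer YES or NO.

CNF form of G:
  S -> T0 B | T0 C | T0 S | T1 A | b | d
  A -> A T0 | b
  B -> T0 B | T0 C | T0 S | T1 A | b | d
  C -> T2 T1
  T0 -> c
  T1 -> b
  T2 -> a

CYK fill:
  cell(0,0) c: {T0}  orig:{}
  cell(1,1) b: {A,B,S,T1}  orig:{A,B,S}
  cell(2,2) b: {A,B,S,T1}  orig:{A,B,S}
  cell(0,1) cb: {B,S}
  cell(1,2) bb: {B,S}
  cell(0,2) cbb: {B,S}

S ∈ T[0,2] ⇒ YES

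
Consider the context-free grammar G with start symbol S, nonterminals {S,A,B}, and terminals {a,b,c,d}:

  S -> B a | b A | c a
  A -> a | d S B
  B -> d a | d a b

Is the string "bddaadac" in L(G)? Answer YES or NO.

CNF form of G:
  S -> B T1 | T2 A | T3 T1
  A -> T0 X4 | a
  B -> T0 T1 | T0 X5
  T0 -> d
  T1 -> a
  T2 -> b
  T3 -> c
  X4 -> S B
  X5 -> T1 T2

CYK table (by increasing span):
  cell(0,0) b: {T2}  orig:{}
  cell(1,1) d: {T0}  orig:{}
  cell(2,2) d: {T0}  orig:{}
  cell(3,3) a: {A,T1}  orig:{A}
  cell(4,4) a: {A,T1}  orig:{A}
  cell(5,5) d: {T0}  orig:{}
  cell(6,6) a: {A,T1}  orig:{A}
  cell(7,7) c: {T3}  orig:{}
  cell(0,1) bd: ∅
  cell(1,2) dd: ∅
  cell(2,3) da: {B}
  cell(3,4) aa: ∅
  cell(4,5) ad: ∅
  cell(5,6) da: {B}
  cell(6,7) ac: ∅
  cell(0,2) bdd: ∅
  cell(1,3) dda: ∅
  cell(2,4) daa: {S}
  cell(3,5) aad: ∅
  cell(4,6) ada: ∅
  cell(5,7) dac: ∅
  cell(0,3) bdda: ∅
  cell(1,4) ddaa: ∅
  cell(2,5) daad: ∅
  cell(3,6) aada: ∅
  cell(4,7) adac: ∅
  cell(0,4) bddaa: ∅
  cell(1,5) ddaad: ∅
  cell(2,6) daada: {X4}  orig:{}
  cell(3,7) aadac: ∅
  cell(0,5) bddaad: ∅
  cell(1,6) ddaada: {A}
  cell(2,7) daadac: ∅
  cell(0,6) bddaada: {S}
  cell(1,7) ddaadac: ∅
  cell(0,7) bddaadac: ∅

S ∉ T[0,7] ⇒ NO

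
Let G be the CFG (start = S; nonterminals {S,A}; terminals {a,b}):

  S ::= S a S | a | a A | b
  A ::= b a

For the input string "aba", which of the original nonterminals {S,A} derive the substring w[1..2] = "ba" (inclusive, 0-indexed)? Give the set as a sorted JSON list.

CNF form of G:
  S -> S X2 | T1 A | a | b
  A -> T0 T1
  T0 -> b
  T1 -> a
  X2 -> T1 S

CYK table (by increasing span), restricted to cells inside w[1..2]:
  [1..1]={S,T0}  "b"  orig:{S}
  [2..2]={S,T1}  "a"  orig:{S}
  [1..2]={A}  "ba"

Original NTs in T[1,2] deriving "ba": ["A"]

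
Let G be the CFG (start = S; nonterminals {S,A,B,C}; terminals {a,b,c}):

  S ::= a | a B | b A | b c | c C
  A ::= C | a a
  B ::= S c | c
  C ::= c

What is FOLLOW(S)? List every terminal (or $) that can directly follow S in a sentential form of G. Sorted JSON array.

FIRST iteration:
pass 1:
  A via A→a a: +{a}
  B via B→c: +{c}
  C via C→c: +{c}
  S via S→a: +{a}
  S via S→b A: +{b}
  S via S→c C: +{c}
  S: {a,b,c}  A: {a}  B: {c}  C: {c}
pass 2:
  A via A→C: +{c}
  B via B→S c: +{a,b}
  S: {a,b,c}  A: {a,c}  B: {a,b,c}  C: {c}
pass 3: (stable)
  S: {a,b,c}  A: {a,c}  B: {a,b,c}  C: {c}

Compute FOLLOW by fixpoint:
seed FOLLOW(S) with $
[1]
  B→S c: FOLLOW(S) ⊇ FIRST(c) = {c}; new: +{c}
  S→a B: FOLLOW(B) ⊇ FOLLOW(S) ⊇ {$,c}; new: +{$,c}
  S→b A: FOLLOW(A) ⊇ FOLLOW(S) ⊇ {$,c}; new: +{$,c}
  S→c C: FOLLOW(C) ⊇ FOLLOW(S) ⊇ {$,c}; new: +{$,c}
  S: {$,c}  A: {$,c}  B: {$,c}  C: {$,c}
[2] (stable)
  S: {$,c}  A: {$,c}  B: {$,c}  C: {$,c}

FOLLOW(S) = ["$", "c"]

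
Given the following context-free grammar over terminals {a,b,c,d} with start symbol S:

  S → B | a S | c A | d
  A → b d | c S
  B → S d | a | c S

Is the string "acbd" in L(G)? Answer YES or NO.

CNF form of G:
  S -> S T1 | T2 A | T2 S | T3 S | a | d
  A -> T0 T1 | T2 S
  B -> S T1 | T2 S | a
  T0 -> b
  T1 -> d
  T2 -> c
  T3 -> a

Fill CYK table bottom-up:
  cell(0,0) a: {B,S,T3}  orig:{B,S}
  cell(1,1) c: {T2}  orig:{}
  cell(2,2) b: {T0}  orig:{}
  cell(3,3) d: {S,T1}  orig:{S}
  cell(0,1) ac: ∅
  cell(1,2) cb: ∅
  cell(2,3) bd: {A}
  cell(0,2) acb: ∅
  cell(1,3) cbd: {S}
  cell(0,3) acbd: {S}

S ∈ T[0,3] ⇒ YES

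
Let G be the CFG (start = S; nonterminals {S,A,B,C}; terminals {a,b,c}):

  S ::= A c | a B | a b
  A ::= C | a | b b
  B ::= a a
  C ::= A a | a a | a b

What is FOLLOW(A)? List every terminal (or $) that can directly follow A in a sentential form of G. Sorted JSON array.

FIRST sets, iterate to fixpoint:
pass 1:
  A via A→a: +{a}
  A via A→b b: +{b}
  B via B→a a: +{a}
  C via C→A a: +{a,b}
  S via S→A c: +{a,b}
  FIRST[S]={a,b}  FIRST[A]={a,b}  FIRST[B]={a}  FIRST[C]={a,b}
pass 2: — fixpoint
  FIRST[S]={a,b}  FIRST[A]={a,b}  FIRST[B]={a}  FIRST[C]={a,b}

Compute FOLLOW by fixpoint:
FOLLOW(S) := {$}
iter 1:
  C→A a: FOLLOW(A) ⊇ FIRST(a) = {a}; new: +{a}
  S→A c: FOLLOW(A) ⊇ FIRST(c) = {c}; new: +{c}
  S→a B: FOLLOW(B) ⊇ FOLLOW(S) ⊇ {$}; new: +{$}
  S: {$}  A: {a,c}  B: {$}  C: {}
iter 2:
  A→C: FOLLOW(C) ⊇ FOLLOW(A) ⊇ {a,c}; new: +{a,c}
  S: {$}  A: {a,c}  B: {$}  C: {a,c}
iter 3: — fixpoint
  S: {$}  A: {a,c}  B: {$}  C: {a,c}

FOLLOW(A) = ["a", "c"]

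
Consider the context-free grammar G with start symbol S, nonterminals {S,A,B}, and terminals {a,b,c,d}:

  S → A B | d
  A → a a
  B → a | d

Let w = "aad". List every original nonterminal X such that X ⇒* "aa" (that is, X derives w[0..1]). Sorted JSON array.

Convert to CNF:
  S -> A B | d
  A -> T0 T0
  B -> a | d
  T0 -> a

CYK fill, restricted to cells inside w[0..1]:
  [0..0]={B,T0}  "a"  orig:{B}
  [1..1]={B,T0}  "a"  orig:{B}
  [0..1]={A}  "aa"

Original NTs in T[0,1] deriving "aa": ["A"]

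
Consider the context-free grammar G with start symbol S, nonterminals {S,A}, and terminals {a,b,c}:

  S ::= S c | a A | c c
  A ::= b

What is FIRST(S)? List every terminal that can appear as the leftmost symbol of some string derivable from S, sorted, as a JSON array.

FIRST iteration:
iter 1:
  A via A→b: +{b}
  S via S→a A: +{a}
  S via S→c c: +{c}
  FIRST(S)={a,c}  FIRST(A)={b}
iter 2: done
  FIRST(S)={a,c}  FIRST(A)={b}

FIRST(S) = ["a", "c"]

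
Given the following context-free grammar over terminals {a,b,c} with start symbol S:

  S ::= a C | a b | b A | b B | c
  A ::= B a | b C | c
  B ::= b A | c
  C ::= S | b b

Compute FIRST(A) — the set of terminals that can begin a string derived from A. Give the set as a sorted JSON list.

FIRST iteration:
iter 1:
  A via A→b C: +{b}
  A via A→c: +{c}
  B via B→b A: +{b}
  B via B→c: +{c}
  C via C→b b: +{b}
  S via S→a C: +{a}
  S via S→b A: +{b}
  S via S→c: +{c}
  FIRST(S)={a,b,c}  FIRST(A)={b,c}  FIRST(B)={b,c}  FIRST(C)={b}
iter 2:
  C via C→S: +{a,c}
  FIRST(S)={a,b,c}  FIRST(A)={b,c}  FIRST(B)={b,c}  FIRST(C)={a,b,c}
iter 3: (no change)
  FIRST(S)={a,b,c}  FIRST(A)={b,c}  FIRST(B)={b,c}  FIRST(C)={a,b,c}

FIRST(A) = ["b", "c"]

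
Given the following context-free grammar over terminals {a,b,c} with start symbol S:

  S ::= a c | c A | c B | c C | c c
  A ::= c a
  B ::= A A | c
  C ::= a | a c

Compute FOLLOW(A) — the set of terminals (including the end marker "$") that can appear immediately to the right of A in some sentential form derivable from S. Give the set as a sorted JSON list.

FIRST iteration:
pass 1:
  A via A→c a: +{c}
  B via B→A A: +{c}
  C via C→a: +{a}
  S via S→a c: +{a}
  S via S→c A: +{c}
  FIRST[S]={a,c}  FIRST[A]={c}  FIRST[B]={c}  FIRST[C]={a}
pass 2: done
  FIRST[S]={a,c}  FIRST[A]={c}  FIRST[B]={c}  FIRST[C]={a}

FOLLOW sets:
seed FOLLOW(S) with $
pass 1:
  B→A A: FOLLOW(A) ⊇ FIRST(A) = {c}; new: +{c}
  S→c A: FOLLOW(A) ⊇ FOLLOW(S) ⊇ {$}; new: +{$}
  S→c B: FOLLOW(B) ⊇ FOLLOW(S) ⊇ {$}; new: +{$}
  S→c C: FOLLOW(C) ⊇ FOLLOW(S) ⊇ {$}; new: +{$}
  FOLLOW[S]={$}  FOLLOW[A]={$,c}  FOLLOW[B]={$}  FOLLOW[C]={$}
pass 2: done
  FOLLOW[S]={$}  FOLLOW[A]={$,c}  FOLLOW[B]={$}  FOLLOW[C]={$}

FOLLOW(A) = ["$", "c"]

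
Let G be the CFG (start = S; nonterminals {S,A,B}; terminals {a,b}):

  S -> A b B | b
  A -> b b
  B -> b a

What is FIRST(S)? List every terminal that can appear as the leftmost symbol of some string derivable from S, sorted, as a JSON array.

FIRST iteration:
[1]
  A via A→b b: +{b}
  B via B→b a: +{b}
  S via S→A b B: +{b}
  S: {b}  A: {b}  B: {b}
[2] (no change)
  S: {b}  A: {b}  B: {b}

FIRST(S) = ["b"]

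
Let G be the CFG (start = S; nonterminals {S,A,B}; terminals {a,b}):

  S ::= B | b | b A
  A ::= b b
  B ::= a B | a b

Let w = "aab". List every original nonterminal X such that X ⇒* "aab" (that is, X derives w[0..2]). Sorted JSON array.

Convert to CNF:
  S -> T0 A | T1 B | T1 T0 | b
  A -> T0 T0
  B -> T1 B | T1 T0
  T0 -> b
  T1 -> a

CYK fill, restricted to cells inside w[0..2]:
  T[0,0] 'a' = {T1}  orig:{}
  T[1,1] 'a' = {T1}  orig:{}
  T[2,2] 'b' = {S,T0}  orig:{S}
  T[0,1] 'aa' = ∅
  T[1,2] 'ab' = {B,S}
  T[0,2] 'aab' = {B,S}

Original NTs in T[0,2] deriving "aab": ["B", "S"]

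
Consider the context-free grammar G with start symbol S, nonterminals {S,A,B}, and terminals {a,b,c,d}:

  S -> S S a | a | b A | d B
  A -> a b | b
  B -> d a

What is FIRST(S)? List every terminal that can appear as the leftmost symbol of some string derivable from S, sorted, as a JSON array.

Compute FIRST by fixpoint:
iter 1:
  A via A→a b: +{a}
  A via A→b: +{b}
  B via B→d a: +{d}
  S via S→a: +{a}
  S via S→b A: +{b}
  S via S→d B: +{d}
  FIRST[S]={a,b,d}  FIRST[A]={a,b}  FIRST[B]={d}
iter 2: done
  FIRST[S]={a,b,d}  FIRST[A]={a,b}  FIRST[B]={d}

FIRST(S) = ["a", "b", "d"]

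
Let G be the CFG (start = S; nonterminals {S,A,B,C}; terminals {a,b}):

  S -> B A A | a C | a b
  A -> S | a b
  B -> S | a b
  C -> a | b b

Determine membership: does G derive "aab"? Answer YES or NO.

Convert to CNF:
  S -> B X4 | T0 C | T0 T1
  A -> B X2 | T0 C | T0 T1
  B -> B X3 | T0 C | T0 T1
  C -> T1 T1 | a
  T0 -> a
  T1 -> b
  X2 -> A A
  X3 -> A A
  X4 -> A A

CYK table (by increasing span):
  [0..0]={C,T0}  "a"  orig:{C}
  [1..1]={C,T0}  "a"  orig:{C}
  [2..2]={T1}  "b"  orig:{}
  [0..1]={A,B,S}  "aa"
  [1..2]={A,B,S}  "ab"
  [0..2]=∅  "aab"

S ∉ T[0,2] ⇒ NO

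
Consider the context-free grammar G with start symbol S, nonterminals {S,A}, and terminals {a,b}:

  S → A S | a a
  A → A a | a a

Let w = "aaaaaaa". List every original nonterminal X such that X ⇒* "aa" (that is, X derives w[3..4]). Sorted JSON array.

Convert to CNF:
  S -> A S | T0 T0
  A -> A T0 | T0 T0
  T0 -> a

CYK table (by increasing span), restricted to cells inside w[3..4]:
  T[3,3] 'a' = {T0}  orig:{}
  T[4,4] 'a' = {T0}  orig:{}
  T[3,4] 'aa' = {A,S}

Original NTs in T[3,4] deriving "aa": ["A", "S"]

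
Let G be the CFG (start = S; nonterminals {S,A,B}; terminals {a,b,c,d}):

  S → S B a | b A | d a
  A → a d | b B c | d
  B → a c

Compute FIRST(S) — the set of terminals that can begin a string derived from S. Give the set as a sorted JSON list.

FIRST sets, iterate to fixpoint:
iter 1:
  A via A→a d: +{a}
  A via A→b B c: +{b}
  A via A→d: +{d}
  B via B→a c: +{a}
  S via S→b A: +{b}
  S via S→d a: +{d}
  S: {b,d}  A: {a,b,d}  B: {a}
iter 2: done
  S: {b,d}  A: {a,b,d}  B: {a}

FIRST(S) = ["b", "d"]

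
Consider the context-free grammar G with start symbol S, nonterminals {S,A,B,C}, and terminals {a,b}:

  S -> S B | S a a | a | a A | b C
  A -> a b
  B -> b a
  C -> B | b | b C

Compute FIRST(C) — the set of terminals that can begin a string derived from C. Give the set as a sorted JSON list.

FIRST sets, iterate to fixpoint:
round 1:
  A via A→a b: +{a}
  B via B→b a: +{b}
  C via C→B: +{b}
  S via S→a: +{a}
  S via S→b C: +{b}
  FIRST[S]={a,b}  FIRST[A]={a}  FIRST[B]={b}  FIRST[C]={b}
round 2: done
  FIRST[S]={a,b}  FIRST[A]={a}  FIRST[B]={b}  FIRST[C]={b}

FIRST(C) = ["b"]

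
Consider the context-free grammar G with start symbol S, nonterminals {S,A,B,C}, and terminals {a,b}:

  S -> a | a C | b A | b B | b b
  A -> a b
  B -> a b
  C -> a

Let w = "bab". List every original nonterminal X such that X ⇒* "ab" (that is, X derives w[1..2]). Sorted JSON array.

CNF form of G:
  S -> T0 C | T1 A | T1 B | T1 T1 | a
  A -> T0 T1
  B -> T0 T1
  C -> a
  T0 -> a
  T1 -> b

Fill CYK table bottom-up, restricted to cells inside w[1..2]:
  cell(1,1) a: {C,S,T0}  orig:{C,S}
  cell(2,2) b: {T1}  orig:{}
  cell(1,2) ab: {A,B}

Original NTs in T[1,2] deriving "ab": ["A", "B"]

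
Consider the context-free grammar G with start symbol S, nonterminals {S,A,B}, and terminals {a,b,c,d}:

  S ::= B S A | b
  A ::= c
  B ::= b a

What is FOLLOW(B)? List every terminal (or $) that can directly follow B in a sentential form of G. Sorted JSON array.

FIRST iteration:
iter 1:
  A via A→c: +{c}
  B via B→b a: +{b}
  S via S→B S A: +{b}
  S: {b}  A: {c}  B: {b}
iter 2: done
  S: {b}  A: {c}  B: {b}

FOLLOW sets:
initialize: $ ∈ FOLLOW(S)
round 1:
  S→B S A: FOLLOW(B) ⊇ FIRST(S) = {b}; new: +{b}
  S→B S A: FOLLOW(S) ⊇ FIRST(A) = {c}; new: +{c}
  S→B S A: FOLLOW(A) ⊇ FOLLOW(S) ⊇ {$,c}; new: +{$,c}
  FOLLOW(S)={$,c}  FOLLOW(A)={$,c}  FOLLOW(B)={b}
round 2: — fixpoint
  FOLLOW(S)={$,c}  FOLLOW(A)={$,c}  FOLLOW(B)={b}

FOLLOW(B) = ["b"]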